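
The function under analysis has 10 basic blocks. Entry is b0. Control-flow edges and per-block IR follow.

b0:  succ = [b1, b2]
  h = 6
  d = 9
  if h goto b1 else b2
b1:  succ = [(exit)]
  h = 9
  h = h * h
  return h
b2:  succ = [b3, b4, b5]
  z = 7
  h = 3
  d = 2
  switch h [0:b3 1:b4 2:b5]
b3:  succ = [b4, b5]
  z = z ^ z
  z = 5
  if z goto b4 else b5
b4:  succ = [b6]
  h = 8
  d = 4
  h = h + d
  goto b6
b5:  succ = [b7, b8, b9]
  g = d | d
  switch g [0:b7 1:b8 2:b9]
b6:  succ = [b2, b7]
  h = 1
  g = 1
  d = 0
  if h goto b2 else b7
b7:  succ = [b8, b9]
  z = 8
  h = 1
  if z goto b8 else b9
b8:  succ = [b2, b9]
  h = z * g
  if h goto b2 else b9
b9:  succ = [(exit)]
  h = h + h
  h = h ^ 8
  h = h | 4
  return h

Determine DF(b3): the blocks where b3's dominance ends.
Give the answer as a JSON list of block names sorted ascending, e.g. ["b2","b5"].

idom tree: b1←b0 b2←b0 b3←b2 b4←b2 b5←b2 b6←b4 b7←b2 b8←b2 b9←b2
Dom∩ at merges:
  b2: preds {b0,b6,b8}: {b0} ∩ {b0,b2,b4,b6} ∩ {b0,b2,b8} = {b0}; idom=b0
  b4: preds {b2,b3}: {b0,b2} ∩ {b0,b2,b3} = {b0,b2}; idom=b2
  b5: preds {b2,b3}: {b0,b2} ∩ {b0,b2,b3} = {b0,b2}; idom=b2
  b7: preds {b5,b6}: {b0,b2,b5} ∩ {b0,b2,b4,b6} = {b0,b2}; idom=b2
  b8: preds {b5,b7}: {b0,b2,b5} ∩ {b0,b2,b7} = {b0,b2}; idom=b2
  b9: preds {b5,b7,b8}: {b0,b2,b5} ∩ {b0,b2,b7} ∩ {b0,b2,b8} = {b0,b2}; idom=b2

Frontier:
  b2←b0: walk · to b0
  b2←b6: walk b6→b4→b2 to b0
  b2←b8: walk b8→b2 to b0
  b4←b2: walk · to b2
  b4←b3: walk b3 to b2
  b5←b2: walk · to b2
  b5←b3: walk b3 to b2
  b7←b5: walk b5 to b2
  b7←b6: walk b6→b4 to b2
  b8←b5: walk b5 to b2
  b8←b7: walk b7 to b2
  b9←b5: walk b5 to b2
  b9←b7: walk b7 to b2
  b9←b8: walk b8 to b2
  DF(b0)=∅
  DF(b1)=∅
  DF(b2)={b2}
  DF(b3)={b4,b5}
  DF(b4)={b2,b7}
  DF(b5)={b7,b8,b9}
  DF(b6)={b2,b7}
  DF(b7)={b8,b9}
  DF(b8)={b2,b9}
  DF(b9)=∅

DF(b3) = ["b4", "b5"]

Answer: ["b4", "b5"]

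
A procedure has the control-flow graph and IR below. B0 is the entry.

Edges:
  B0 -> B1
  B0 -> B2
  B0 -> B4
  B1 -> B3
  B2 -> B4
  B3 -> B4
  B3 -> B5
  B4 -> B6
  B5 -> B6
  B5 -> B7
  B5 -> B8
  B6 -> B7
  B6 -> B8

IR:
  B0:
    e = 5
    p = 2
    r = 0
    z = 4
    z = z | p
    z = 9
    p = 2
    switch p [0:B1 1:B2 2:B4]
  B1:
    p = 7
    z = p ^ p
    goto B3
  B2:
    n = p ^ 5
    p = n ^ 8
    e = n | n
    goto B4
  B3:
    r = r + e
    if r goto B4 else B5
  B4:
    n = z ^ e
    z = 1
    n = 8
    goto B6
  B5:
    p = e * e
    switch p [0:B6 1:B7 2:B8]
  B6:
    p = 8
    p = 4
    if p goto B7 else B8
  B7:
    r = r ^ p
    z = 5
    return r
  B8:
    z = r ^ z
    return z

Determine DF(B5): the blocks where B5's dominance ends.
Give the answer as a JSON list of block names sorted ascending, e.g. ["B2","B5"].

idom tree: B1←B0 B2←B0 B3←B1 B4←B0 B5←B3 B6←B0 B7←B0 B8←B0
Dom at joins:
  B4: preds {B0,B2,B3}: {B0} ∩ {B0,B2} ∩ {B0,B1,B3} = {B0}; idom=B0
  B6: preds {B4,B5}: {B0,B4} ∩ {B0,B1,B3,B5} = {B0}; idom=B0
  B7: preds {B5,B6}: {B0,B1,B3,B5} ∩ {B0,B6} = {B0}; idom=B0
  B8: preds {B5,B6}: {B0,B1,B3,B5} ∩ {B0,B6} = {B0}; idom=B0

DF walk-up:
  B4←B0: walk · to B0
  B4←B2: walk B2 to B0
  B4←B3: walk B3→B1 to B0
  B6←B4: walk B4 to B0
  B6←B5: walk B5→B3→B1 to B0
  B7←B5: walk B5→B3→B1 to B0
  B7←B6: walk B6 to B0
  B8←B5: walk B5→B3→B1 to B0
  B8←B6: walk B6 to B0
  B0 → ∅
  B1 → {B4,B6,B7,B8}
  B2 → {B4}
  B3 → {B4,B6,B7,B8}
  B4 → {B6}
  B5 → {B6,B7,B8}
  B6 → {B7,B8}
  B7 → ∅
  B8 → ∅

DF(B5) = ["B6", "B7", "B8"]

Answer: ["B6", "B7", "B8"]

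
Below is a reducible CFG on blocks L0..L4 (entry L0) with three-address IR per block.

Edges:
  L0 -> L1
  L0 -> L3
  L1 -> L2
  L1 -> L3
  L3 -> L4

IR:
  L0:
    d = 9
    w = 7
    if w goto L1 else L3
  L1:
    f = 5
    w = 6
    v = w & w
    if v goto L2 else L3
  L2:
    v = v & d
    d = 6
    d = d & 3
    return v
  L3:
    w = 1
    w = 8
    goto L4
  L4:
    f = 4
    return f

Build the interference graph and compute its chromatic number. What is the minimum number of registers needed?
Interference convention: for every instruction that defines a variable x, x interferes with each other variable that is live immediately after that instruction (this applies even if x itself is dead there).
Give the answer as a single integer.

Answer: 2

Analysis:
def/use:
  L0 def {d,w} use ∅
  L1 def {f,v,w} use ∅
  L2 def {d,v} use {d,v}
  L3 def {w} use ∅
  L4 def {f} use ∅

Backward fixpoint:
  L0: in=∅ out={d}
  L1: in={d} out={d,v}
  L2: in={d,v} out=∅
  L3: in=∅ out=∅
  L4: in=∅ out=∅

Interfere edges:
  d — {f,v,w}
  f — {d}
  v — {d}
  w — {d}

Colouring:
  lower bound: {d,f} mutually conflict ⇒ χ ≥ 2
  assign d→r0 f→r1 v→r1 w→r1 — no edge inside a register ⇒ χ ≤ 2
  χ = 2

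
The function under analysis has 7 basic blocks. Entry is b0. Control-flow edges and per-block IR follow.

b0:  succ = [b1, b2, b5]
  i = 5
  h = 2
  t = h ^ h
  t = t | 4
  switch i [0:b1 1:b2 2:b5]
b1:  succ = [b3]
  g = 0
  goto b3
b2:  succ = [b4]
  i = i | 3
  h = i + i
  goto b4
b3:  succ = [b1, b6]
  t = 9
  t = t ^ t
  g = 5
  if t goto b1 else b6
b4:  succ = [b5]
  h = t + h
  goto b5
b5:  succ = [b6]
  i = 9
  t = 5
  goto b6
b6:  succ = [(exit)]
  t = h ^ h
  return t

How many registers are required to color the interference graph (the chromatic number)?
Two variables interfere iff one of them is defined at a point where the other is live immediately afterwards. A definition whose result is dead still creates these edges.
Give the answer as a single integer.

Answer: 3

Derivation:
Per-block:
  b0: {h,i,t} / ∅
  b1: {g} / ∅
  b2: {h,i} / {i}
  b3: {g,t} / ∅
  b4: {h} / {h,t}
  b5: {i,t} / ∅
  b6: {t} / {h}

Live sets:
  b0: in=∅ out={h,i,t}
  b1: in={h} out={h}
  b2: in={i,t} out={h,t}
  b3: in={h} out={h}
  b4: in={h,t} out={h}
  b5: in={h} out={h}
  b6: in={h} out=∅

Interfere edges:
  g — {h,t}
  h — {g,i,t}
  i — {h,t}
  t — {g,h,i}

Colouring:
  {g,h,t} pairwise interfere (3-clique) ⇒ χ ≥ 3
  3-colouring: c0={h}  c1={t}  c2={g,i}
  χ = 3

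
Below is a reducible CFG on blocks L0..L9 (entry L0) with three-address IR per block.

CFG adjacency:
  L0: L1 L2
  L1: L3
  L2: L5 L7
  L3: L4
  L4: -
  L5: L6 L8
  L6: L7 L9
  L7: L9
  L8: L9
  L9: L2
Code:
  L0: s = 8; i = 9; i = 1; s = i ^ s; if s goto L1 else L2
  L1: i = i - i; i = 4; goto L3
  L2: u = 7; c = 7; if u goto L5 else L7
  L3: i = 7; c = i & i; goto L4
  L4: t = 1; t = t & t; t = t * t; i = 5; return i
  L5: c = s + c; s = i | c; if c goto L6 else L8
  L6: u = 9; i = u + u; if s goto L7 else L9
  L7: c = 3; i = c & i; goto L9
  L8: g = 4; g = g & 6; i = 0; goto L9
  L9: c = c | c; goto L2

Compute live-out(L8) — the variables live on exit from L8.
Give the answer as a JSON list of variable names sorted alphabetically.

def/use:
  L0 def {i,s} use ∅
  L1 def {i} use {i}
  L2 def {c,u} use ∅
  L3 def {c,i} use ∅
  L4 def {i,t} use ∅
  L5 def {c,s} use {c,i,s}
  L6 def {i,u} use {s}
  L7 def {c,i} use {i}
  L8 def {g,i} use ∅
  L9 def {c} use {c}

Backward fixpoint:
  live L0: ∅→{i,s}
  live L1: {i}→∅
  live L2: {i,s}→{c,i,s}
  live L3: ∅→∅
  live L4: ∅→∅
  live L5: {c,i,s}→{c,s}
  live L6: {c,s}→{c,i,s}
  live L7: {i,s}→{c,i,s}
  live L8: {c,s}→{c,i,s}
  live L9: {c,i,s}→{i,s}

live-out(L8) = ["c", "i", "s"]

Answer: ["c", "i", "s"]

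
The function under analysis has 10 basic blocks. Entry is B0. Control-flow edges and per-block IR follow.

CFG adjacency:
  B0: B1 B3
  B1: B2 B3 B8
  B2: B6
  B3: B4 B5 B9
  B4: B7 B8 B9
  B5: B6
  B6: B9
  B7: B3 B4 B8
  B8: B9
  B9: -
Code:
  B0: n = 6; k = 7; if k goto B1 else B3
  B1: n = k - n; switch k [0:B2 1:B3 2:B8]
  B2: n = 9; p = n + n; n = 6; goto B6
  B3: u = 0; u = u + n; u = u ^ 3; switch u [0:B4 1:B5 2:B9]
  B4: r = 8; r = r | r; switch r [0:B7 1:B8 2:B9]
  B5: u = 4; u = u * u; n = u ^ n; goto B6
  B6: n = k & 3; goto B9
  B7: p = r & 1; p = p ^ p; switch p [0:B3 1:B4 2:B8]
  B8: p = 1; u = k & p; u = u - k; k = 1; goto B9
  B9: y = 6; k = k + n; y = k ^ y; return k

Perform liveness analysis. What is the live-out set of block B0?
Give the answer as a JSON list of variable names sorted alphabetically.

Block summaries:
  B0: def={k,n} ue=∅
  B1: def={n} ue={k,n}
  B2: def={n,p} ue=∅
  B3: def={u} ue={n}
  B4: def={r} ue=∅
  B5: def={n,u} ue={n}
  B6: def={n} ue={k}
  B7: def={p} ue={r}
  B8: def={k,p,u} ue={k}
  B9: def={k,y} ue={k,n}

Liveness:
  B0: in=∅ out={k,n}
  B1: in={k,n} out={k,n}
  B2: in={k} out={k}
  B3: in={k,n} out={k,n}
  B4: in={k,n} out={k,n,r}
  B5: in={k,n} out={k}
  B6: in={k} out={k,n}
  B7: in={k,n,r} out={k,n}
  B8: in={k,n} out={k,n}
  B9: in={k,n} out=∅

live-out(B0) = ["k", "n"]

Answer: ["k", "n"]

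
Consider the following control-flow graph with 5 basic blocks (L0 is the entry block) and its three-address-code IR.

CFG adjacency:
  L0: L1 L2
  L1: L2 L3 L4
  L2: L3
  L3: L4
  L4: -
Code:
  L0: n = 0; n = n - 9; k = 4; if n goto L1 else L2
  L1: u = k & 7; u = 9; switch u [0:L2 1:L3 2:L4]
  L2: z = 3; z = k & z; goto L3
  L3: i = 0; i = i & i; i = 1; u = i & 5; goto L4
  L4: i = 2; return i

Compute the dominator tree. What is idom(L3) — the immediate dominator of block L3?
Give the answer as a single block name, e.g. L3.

Answer: L0

Derivation:
idom tree: L1←L0 L2←L0 L3←L0 L4←L0
Join-block Dom:
  L2: preds {L0,L1}: {L0} ∩ {L0,L1} = {L0}; idom=L0
  L3: preds {L1,L2}: {L0,L1} ∩ {L0,L2} = {L0}; idom=L0
  L4: preds {L1,L3}: {L0,L1} ∩ {L0,L3} = {L0}; idom=L0

idom(L3) = L0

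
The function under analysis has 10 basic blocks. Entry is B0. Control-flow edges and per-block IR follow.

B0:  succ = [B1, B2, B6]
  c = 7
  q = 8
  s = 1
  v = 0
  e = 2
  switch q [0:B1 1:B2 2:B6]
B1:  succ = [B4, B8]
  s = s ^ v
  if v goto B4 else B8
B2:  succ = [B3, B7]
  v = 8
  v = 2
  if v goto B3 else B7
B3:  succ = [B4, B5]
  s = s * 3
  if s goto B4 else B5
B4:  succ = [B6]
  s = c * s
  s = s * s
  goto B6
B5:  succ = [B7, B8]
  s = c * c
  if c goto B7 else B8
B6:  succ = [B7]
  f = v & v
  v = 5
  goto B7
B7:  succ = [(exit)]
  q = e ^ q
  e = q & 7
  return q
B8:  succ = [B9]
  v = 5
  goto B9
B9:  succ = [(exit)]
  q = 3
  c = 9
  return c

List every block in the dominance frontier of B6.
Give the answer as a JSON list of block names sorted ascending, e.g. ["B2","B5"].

idom tree: B1←B0 B2←B0 B3←B2 B4←B0 B5←B3 B6←B0 B7←B0 B8←B0 B9←B8
Dom∩ at merges:
  B4: preds {B1,B3}: {B0,B1} ∩ {B0,B2,B3} = {B0}; idom=B0
  B6: preds {B0,B4}: {B0} ∩ {B0,B4} = {B0}; idom=B0
  B7: preds {B2,B5,B6}: {B0,B2} ∩ {B0,B2,B3,B5} ∩ {B0,B6} = {B0}; idom=B0
  B8: preds {B1,B5}: {B0,B1} ∩ {B0,B2,B3,B5} = {B0}; idom=B0

DF derivation:
  B4←B1: walk B1 to B0
  B4←B3: walk B3→B2 to B0
  B6←B0: walk · to B0
  B6←B4: walk B4 to B0
  B7←B2: walk B2 to B0
  B7←B5: walk B5→B3→B2 to B0
  B7←B6: walk B6 to B0
  B8←B1: walk B1 to B0
  B8←B5: walk B5→B3→B2 to B0
  B0: DF=∅
  B1: DF={B4,B8}
  B2: DF={B4,B7,B8}
  B3: DF={B4,B7,B8}
  B4: DF={B6}
  B5: DF={B7,B8}
  B6: DF={B7}
  B7: DF=∅
  B8: DF=∅
  B9: DF=∅

DF(B6) = ["B7"]

Answer: ["B7"]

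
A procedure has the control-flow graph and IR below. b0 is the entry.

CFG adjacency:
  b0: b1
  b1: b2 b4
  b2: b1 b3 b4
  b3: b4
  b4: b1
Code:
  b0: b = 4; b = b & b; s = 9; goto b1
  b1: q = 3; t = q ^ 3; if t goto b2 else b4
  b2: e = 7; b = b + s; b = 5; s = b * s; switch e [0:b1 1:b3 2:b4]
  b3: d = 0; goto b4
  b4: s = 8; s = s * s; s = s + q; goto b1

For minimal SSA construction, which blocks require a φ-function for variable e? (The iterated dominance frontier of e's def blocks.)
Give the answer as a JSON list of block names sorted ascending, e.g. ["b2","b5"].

Answer: ["b1", "b4"]

Working:
idom tree: b1←b0 b2←b1 b3←b2 b4←b1
Dom at joins:
  b1: preds {b0,b2,b4}: {b0} ∩ {b0,b1,b2} ∩ {b0,b1,b4} = {b0}; idom=b0
  b4: preds {b1,b2,b3}: {b0,b1} ∩ {b0,b1,b2} ∩ {b0,b1,b2,b3} = {b0,b1}; idom=b1

DF derivation:
  join b1 pred b0: · stop@b0
  join b1 pred b2: b2→b1 stop@b0
  join b1 pred b4: b4→b1 stop@b0
  join b4 pred b1: · stop@b1
  join b4 pred b2: b2 stop@b1
  join b4 pred b3: b3→b2 stop@b1
  b0: DF=∅
  b1: DF={b1}
  b2: DF={b1,b4}
  b3: DF={b4}
  b4: DF={b1}

φ for e: defs {b2}
  DF⁺ = {b1,b4}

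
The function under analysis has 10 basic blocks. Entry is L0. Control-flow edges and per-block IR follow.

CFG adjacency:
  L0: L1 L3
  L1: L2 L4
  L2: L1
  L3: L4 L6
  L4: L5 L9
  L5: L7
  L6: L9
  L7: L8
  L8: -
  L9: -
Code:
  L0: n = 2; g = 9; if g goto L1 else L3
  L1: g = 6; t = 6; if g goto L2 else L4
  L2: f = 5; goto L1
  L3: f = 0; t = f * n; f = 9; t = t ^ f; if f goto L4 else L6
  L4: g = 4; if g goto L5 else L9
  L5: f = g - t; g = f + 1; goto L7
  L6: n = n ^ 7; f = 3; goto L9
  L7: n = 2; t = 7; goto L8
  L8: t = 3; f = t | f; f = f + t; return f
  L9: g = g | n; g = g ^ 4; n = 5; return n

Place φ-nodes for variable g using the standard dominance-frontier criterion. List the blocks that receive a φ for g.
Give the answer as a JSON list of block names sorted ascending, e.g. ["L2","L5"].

Answer: ["L1", "L4", "L9"]

Working:
idom tree: L1←L0 L2←L1 L3←L0 L4←L0 L5←L4 L6←L3 L7←L5 L8←L7 L9←L0
Dom∩ at merges:
  L1: preds {L0,L2}: {L0} ∩ {L0,L1,L2} = {L0}; idom=L0
  L4: preds {L1,L3}: {L0,L1} ∩ {L0,L3} = {L0}; idom=L0
  L9: preds {L4,L6}: {L0,L4} ∩ {L0,L3,L6} = {L0}; idom=L0

DF walk-up:
  join L1 pred L0: · stop@L0
  join L1 pred L2: L2→L1 stop@L0
  join L4 pred L1: L1 stop@L0
  join L4 pred L3: L3 stop@L0
  join L9 pred L4: L4 stop@L0
  join L9 pred L6: L6→L3 stop@L0
  L0: DF=∅
  L1: DF={L1,L4}
  L2: DF={L1}
  L3: DF={L4,L9}
  L4: DF={L9}
  L5: DF=∅
  L6: DF={L9}
  L7: DF=∅
  L8: DF=∅
  L9: DF=∅

φ for g: defs {L0,L1,L4,L5,L9}
  DF⁺ = {L1,L4,L9}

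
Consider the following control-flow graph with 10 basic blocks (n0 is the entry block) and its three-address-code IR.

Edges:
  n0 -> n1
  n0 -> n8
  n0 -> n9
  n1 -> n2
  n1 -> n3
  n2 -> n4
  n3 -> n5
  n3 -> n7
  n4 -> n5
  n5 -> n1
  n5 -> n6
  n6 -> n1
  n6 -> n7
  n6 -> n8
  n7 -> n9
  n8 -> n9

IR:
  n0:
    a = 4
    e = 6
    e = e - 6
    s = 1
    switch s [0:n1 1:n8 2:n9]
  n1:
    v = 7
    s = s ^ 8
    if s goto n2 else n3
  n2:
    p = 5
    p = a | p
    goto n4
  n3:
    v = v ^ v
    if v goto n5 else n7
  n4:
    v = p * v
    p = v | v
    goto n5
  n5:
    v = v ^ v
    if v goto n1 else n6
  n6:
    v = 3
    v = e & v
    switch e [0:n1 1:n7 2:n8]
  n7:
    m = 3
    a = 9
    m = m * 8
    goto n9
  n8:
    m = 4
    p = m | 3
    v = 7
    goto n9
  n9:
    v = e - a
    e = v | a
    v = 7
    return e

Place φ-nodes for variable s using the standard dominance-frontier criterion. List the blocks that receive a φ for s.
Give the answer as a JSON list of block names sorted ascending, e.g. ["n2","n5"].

Answer: ["n1", "n8", "n9"]

Working:
idom tree: n1←n0 n2←n1 n3←n1 n4←n2 n5←n1 n6←n5 n7←n1 n8←n0 n9←n0
Dom∩ at merges:
  n1: preds {n0,n5,n6}: {n0} ∩ {n0,n1,n5} ∩ {n0,n1,n5,n6} = {n0}; idom=n0
  n5: preds {n3,n4}: {n0,n1,n3} ∩ {n0,n1,n2,n4} = {n0,n1}; idom=n1
  n7: preds {n3,n6}: {n0,n1,n3} ∩ {n0,n1,n5,n6} = {n0,n1}; idom=n1
  n8: preds {n0,n6}: {n0} ∩ {n0,n1,n5,n6} = {n0}; idom=n0
  n9: preds {n0,n7,n8}: {n0} ∩ {n0,n1,n7} ∩ {n0,n8} = {n0}; idom=n0

DF derivation:
  n1←n0: walk · to n0
  n1←n5: walk n5→n1 to n0
  n1←n6: walk n6→n5→n1 to n0
  n5←n3: walk n3 to n1
  n5←n4: walk n4→n2 to n1
  n7←n3: walk n3 to n1
  n7←n6: walk n6→n5 to n1
  n8←n0: walk · to n0
  n8←n6: walk n6→n5→n1 to n0
  n9←n0: walk · to n0
  n9←n7: walk n7→n1 to n0
  n9←n8: walk n8 to n0
  n0: DF=∅
  n1: DF={n1,n8,n9}
  n2: DF={n5}
  n3: DF={n5,n7}
  n4: DF={n5}
  n5: DF={n1,n7,n8}
  n6: DF={n1,n7,n8}
  n7: DF={n9}
  n8: DF={n9}
  n9: DF=∅

φ for s: defs {n0,n1}
  DF⁺ = {n1,n8,n9}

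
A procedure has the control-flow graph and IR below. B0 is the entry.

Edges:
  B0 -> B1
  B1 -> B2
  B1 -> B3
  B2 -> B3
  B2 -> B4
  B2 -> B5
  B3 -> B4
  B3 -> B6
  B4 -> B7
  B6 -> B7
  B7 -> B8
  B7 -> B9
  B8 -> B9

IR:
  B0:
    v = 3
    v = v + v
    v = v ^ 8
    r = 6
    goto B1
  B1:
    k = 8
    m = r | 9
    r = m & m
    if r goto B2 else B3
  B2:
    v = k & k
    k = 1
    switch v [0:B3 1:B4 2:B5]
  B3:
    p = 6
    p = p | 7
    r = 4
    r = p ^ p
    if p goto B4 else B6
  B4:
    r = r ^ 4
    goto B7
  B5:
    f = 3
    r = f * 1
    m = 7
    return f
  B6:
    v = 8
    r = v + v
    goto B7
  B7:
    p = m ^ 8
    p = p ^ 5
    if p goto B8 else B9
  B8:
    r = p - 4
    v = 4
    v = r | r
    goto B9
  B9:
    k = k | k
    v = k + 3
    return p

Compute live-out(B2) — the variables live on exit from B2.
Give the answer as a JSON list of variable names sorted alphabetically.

Answer: ["k", "m", "r"]

Working:
def/use:
  B0: {r,v} / ∅
  B1: {k,m,r} / {r}
  B2: {k,v} / {k}
  B3: {p,r} / ∅
  B4: {r} / {r}
  B5: {f,m,r} / ∅
  B6: {r,v} / ∅
  B7: {p} / {m}
  B8: {r,v} / {p}
  B9: {k,v} / {k,p}

Live sets:
  live B0: ∅→{r}
  live B1: {r}→{k,m,r}
  live B2: {k,m,r}→{k,m,r}
  live B3: {k,m}→{k,m,r}
  live B4: {k,m,r}→{k,m}
  live B5: ∅→∅
  live B6: {k,m}→{k,m}
  live B7: {k,m}→{k,p}
  live B8: {k,p}→{k,p}
  live B9: {k,p}→∅

live-out(B2) = ["k", "m", "r"]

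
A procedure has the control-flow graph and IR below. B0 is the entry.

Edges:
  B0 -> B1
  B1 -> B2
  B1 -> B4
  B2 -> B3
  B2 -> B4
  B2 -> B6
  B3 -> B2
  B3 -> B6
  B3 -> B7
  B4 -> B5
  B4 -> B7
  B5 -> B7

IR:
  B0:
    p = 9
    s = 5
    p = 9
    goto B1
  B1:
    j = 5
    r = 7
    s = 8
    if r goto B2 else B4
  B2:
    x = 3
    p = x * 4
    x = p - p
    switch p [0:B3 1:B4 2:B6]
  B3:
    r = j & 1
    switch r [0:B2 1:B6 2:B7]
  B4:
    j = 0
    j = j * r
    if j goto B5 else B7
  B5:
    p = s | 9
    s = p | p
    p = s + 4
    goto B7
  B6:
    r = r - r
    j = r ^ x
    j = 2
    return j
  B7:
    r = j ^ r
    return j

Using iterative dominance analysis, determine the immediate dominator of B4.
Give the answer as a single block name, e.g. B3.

Answer: B1

Working:
idom tree: B1←B0 B2←B1 B3←B2 B4←B1 B5←B4 B6←B2 B7←B1
Dom∩ at merges:
  B2: preds {B1,B3}: {B0,B1} ∩ {B0,B1,B2,B3} = {B0,B1}; idom=B1
  B4: preds {B1,B2}: {B0,B1} ∩ {B0,B1,B2} = {B0,B1}; idom=B1
  B6: preds {B2,B3}: {B0,B1,B2} ∩ {B0,B1,B2,B3} = {B0,B1,B2}; idom=B2
  B7: preds {B3,B4,B5}: {B0,B1,B2,B3} ∩ {B0,B1,B4} ∩ {B0,B1,B4,B5} = {B0,B1}; idom=B1

idom(B4) = B1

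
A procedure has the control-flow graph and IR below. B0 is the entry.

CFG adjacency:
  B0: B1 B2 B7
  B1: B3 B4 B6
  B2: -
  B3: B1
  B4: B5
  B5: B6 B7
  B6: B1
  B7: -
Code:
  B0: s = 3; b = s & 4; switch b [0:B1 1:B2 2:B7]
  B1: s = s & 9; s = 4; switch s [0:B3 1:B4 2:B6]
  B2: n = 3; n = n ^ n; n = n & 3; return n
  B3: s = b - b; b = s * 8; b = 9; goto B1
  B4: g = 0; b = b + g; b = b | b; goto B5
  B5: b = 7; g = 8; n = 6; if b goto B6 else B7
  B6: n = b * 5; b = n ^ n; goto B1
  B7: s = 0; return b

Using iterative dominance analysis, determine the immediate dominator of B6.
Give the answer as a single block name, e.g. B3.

idom tree: B1←B0 B2←B0 B3←B1 B4←B1 B5←B4 B6←B1 B7←B0
Dom at joins:
  B1: preds {B0,B3,B6}: {B0} ∩ {B0,B1,B3} ∩ {B0,B1,B6} = {B0}; idom=B0
  B6: preds {B1,B5}: {B0,B1} ∩ {B0,B1,B4,B5} = {B0,B1}; idom=B1
  B7: preds {B0,B5}: {B0} ∩ {B0,B1,B4,B5} = {B0}; idom=B0

idom(B6) = B1

Answer: B1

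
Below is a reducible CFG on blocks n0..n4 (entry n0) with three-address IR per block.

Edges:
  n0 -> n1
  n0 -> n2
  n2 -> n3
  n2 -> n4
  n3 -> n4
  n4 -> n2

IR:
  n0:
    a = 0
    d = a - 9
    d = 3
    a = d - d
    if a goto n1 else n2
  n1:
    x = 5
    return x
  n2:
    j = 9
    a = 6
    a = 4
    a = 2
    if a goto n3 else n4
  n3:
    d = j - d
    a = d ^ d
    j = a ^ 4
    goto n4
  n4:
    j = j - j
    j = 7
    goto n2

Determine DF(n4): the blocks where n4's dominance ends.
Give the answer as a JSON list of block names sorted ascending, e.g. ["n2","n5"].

idom tree: n1←n0 n2←n0 n3←n2 n4←n2
Dom∩ at merges:
  n2: preds {n0,n4}: {n0} ∩ {n0,n2,n4} = {n0}; idom=n0
  n4: preds {n2,n3}: {n0,n2} ∩ {n0,n2,n3} = {n0,n2}; idom=n2

Frontier:
  join n2 pred n0: · stop@n0
  join n2 pred n4: n4→n2 stop@n0
  join n4 pred n2: · stop@n2
  join n4 pred n3: n3 stop@n2
  n0: DF=∅
  n1: DF=∅
  n2: DF={n2}
  n3: DF={n4}
  n4: DF={n2}

DF(n4) = ["n2"]

Answer: ["n2"]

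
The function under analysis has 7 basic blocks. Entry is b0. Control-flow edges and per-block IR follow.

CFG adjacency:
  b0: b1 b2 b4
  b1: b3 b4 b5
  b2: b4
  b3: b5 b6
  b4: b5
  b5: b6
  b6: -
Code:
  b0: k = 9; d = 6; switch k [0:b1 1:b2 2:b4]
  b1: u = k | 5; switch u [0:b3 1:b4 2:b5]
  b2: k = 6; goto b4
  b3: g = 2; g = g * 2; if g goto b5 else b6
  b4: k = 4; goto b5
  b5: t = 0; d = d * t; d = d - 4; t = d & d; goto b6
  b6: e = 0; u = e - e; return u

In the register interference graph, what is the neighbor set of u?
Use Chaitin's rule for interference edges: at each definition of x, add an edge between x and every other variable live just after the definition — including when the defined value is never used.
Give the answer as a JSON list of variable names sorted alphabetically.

Answer: ["d"]

Derivation:
Per-block:
  b0 def {d,k} use ∅
  b1 def {u} use {k}
  b2 def {k} use ∅
  b3 def {g} use ∅
  b4 def {k} use ∅
  b5 def {d,t} use {d}
  b6 def {e,u} use ∅

Backward fixpoint:
  b0 li=∅ lo={d,k}
  b1 li={d,k} lo={d}
  b2 li={d} lo={d}
  b3 li={d} lo={d}
  b4 li={d} lo={d}
  b5 li={d} lo=∅
  b6 li=∅ lo=∅

Conflict graph:
  d: {g,k,t,u}
  e: ∅
  g: {d}
  k: {d}
  t: {d}
  u: {d}

N(u) = ["d"]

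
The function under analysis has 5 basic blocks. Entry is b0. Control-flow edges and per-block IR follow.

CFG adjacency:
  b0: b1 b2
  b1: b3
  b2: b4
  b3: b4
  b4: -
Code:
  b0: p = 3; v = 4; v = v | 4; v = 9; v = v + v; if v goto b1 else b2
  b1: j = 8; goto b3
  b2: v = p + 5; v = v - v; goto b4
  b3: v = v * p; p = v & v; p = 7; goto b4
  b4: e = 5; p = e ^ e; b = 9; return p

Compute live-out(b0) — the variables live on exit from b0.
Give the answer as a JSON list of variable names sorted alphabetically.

Answer: ["p", "v"]

Working:
def/use:
  b0: def={p,v} ue=∅
  b1: def={j} ue=∅
  b2: def={v} ue={p}
  b3: def={p,v} ue={p,v}
  b4: def={b,e,p} ue=∅

Live sets:
  b0: in=∅ out={p,v}
  b1: in={p,v} out={p,v}
  b2: in={p} out=∅
  b3: in={p,v} out=∅
  b4: in=∅ out=∅

live-out(b0) = ["p", "v"]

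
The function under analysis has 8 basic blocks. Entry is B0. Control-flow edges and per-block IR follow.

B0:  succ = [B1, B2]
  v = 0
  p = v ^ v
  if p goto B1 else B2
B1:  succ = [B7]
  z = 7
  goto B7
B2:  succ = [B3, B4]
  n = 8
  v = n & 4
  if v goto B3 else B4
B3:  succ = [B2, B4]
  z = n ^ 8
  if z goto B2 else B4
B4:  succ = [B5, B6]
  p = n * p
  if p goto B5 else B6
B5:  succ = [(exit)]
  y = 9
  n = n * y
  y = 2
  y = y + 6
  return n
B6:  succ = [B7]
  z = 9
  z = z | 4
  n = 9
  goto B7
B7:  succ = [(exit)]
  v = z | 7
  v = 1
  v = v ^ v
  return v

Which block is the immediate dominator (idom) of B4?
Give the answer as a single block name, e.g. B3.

idom tree: B1←B0 B2←B0 B3←B2 B4←B2 B5←B4 B6←B4 B7←B0
Dom at joins:
  B2: preds {B0,B3}: {B0} ∩ {B0,B2,B3} = {B0}; idom=B0
  B4: preds {B2,B3}: {B0,B2} ∩ {B0,B2,B3} = {B0,B2}; idom=B2
  B7: preds {B1,B6}: {B0,B1} ∩ {B0,B2,B4,B6} = {B0}; idom=B0

idom(B4) = B2

Answer: B2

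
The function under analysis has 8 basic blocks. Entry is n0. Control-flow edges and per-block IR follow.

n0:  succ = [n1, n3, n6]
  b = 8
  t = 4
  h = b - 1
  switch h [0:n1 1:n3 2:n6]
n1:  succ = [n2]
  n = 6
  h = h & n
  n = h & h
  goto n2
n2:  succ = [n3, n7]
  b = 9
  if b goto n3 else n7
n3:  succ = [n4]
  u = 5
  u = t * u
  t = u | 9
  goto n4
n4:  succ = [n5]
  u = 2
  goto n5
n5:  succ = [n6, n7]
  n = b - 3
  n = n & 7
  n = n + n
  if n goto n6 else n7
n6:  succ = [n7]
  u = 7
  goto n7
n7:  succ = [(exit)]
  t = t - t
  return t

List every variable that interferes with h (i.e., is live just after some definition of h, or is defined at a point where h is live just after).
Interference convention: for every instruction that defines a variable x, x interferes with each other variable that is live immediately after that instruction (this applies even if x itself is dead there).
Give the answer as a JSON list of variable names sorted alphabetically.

def/use:
  n0: def={b,h,t} ue=∅
  n1: def={h,n} ue={h}
  n2: def={b} ue=∅
  n3: def={t,u} ue={t}
  n4: def={u} ue=∅
  n5: def={n} ue={b}
  n6: def={u} ue=∅
  n7: def={t} ue={t}

Backward fixpoint:
  live n0: ∅→{b,h,t}
  live n1: {h,t}→{t}
  live n2: {t}→{b,t}
  live n3: {b,t}→{b,t}
  live n4: {b,t}→{b,t}
  live n5: {b,t}→{t}
  live n6: {t}→{t}
  live n7: {t}→∅

Conflict graph:
  b↔{h,t,u}
  h↔{b,n,t}
  n↔{h,t}
  t↔{b,h,n,u}
  u↔{b,t}

N(h) = ["b", "n", "t"]

Answer: ["b", "n", "t"]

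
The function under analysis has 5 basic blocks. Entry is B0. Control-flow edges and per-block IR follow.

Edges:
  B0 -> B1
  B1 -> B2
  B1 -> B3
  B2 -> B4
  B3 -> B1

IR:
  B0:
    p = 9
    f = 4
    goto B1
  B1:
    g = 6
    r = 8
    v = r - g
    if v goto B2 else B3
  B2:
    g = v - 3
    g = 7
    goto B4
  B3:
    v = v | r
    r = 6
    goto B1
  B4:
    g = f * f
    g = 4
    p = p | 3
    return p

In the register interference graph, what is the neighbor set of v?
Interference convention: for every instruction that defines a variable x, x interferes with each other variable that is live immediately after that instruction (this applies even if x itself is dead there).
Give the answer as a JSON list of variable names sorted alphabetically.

Per-block:
  B0 def {f,p} use ∅
  B1 def {g,r,v} use ∅
  B2 def {g} use {v}
  B3 def {r,v} use {r,v}
  B4 def {g,p} use {f,p}

Live sets:
  live B0: ∅→{f,p}
  live B1: {f,p}→{f,p,r,v}
  live B2: {f,p,v}→{f,p}
  live B3: {f,p,r,v}→{f,p}
  live B4: {f,p}→∅

Interfere edges:
  f↔{g,p,r,v}
  g↔{f,p,r}
  p↔{f,g,r,v}
  r↔{f,g,p,v}
  v↔{f,p,r}

N(v) = ["f", "p", "r"]

Answer: ["f", "p", "r"]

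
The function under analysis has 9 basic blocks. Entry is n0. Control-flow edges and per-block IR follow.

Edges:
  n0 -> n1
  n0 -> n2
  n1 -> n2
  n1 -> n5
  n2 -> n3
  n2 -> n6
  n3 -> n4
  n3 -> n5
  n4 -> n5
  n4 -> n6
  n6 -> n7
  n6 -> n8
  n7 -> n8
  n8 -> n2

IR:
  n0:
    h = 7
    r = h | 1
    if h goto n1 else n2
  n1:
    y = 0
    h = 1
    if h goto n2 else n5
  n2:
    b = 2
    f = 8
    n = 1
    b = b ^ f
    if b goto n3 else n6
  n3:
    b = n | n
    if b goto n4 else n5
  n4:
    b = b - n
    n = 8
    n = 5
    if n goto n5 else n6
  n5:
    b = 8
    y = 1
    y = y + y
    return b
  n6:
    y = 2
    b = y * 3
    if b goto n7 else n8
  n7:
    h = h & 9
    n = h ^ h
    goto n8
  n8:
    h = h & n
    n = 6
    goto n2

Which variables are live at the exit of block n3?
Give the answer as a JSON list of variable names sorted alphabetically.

Answer: ["b", "h", "n"]

Derivation:
Per-block:
  n0: def={h,r} ue=∅
  n1: def={h,y} ue=∅
  n2: def={b,f,n} ue=∅
  n3: def={b} ue={n}
  n4: def={b,n} ue={b,n}
  n5: def={b,y} ue=∅
  n6: def={b,y} ue=∅
  n7: def={h,n} ue={h}
  n8: def={h,n} ue={h,n}

Live sets:
  n0: in=∅ out={h}
  n1: in=∅ out={h}
  n2: in={h} out={h,n}
  n3: in={h,n} out={b,h,n}
  n4: in={b,h,n} out={h,n}
  n5: in=∅ out=∅
  n6: in={h,n} out={h,n}
  n7: in={h} out={h,n}
  n8: in={h,n} out={h}

live-out(n3) = ["b", "h", "n"]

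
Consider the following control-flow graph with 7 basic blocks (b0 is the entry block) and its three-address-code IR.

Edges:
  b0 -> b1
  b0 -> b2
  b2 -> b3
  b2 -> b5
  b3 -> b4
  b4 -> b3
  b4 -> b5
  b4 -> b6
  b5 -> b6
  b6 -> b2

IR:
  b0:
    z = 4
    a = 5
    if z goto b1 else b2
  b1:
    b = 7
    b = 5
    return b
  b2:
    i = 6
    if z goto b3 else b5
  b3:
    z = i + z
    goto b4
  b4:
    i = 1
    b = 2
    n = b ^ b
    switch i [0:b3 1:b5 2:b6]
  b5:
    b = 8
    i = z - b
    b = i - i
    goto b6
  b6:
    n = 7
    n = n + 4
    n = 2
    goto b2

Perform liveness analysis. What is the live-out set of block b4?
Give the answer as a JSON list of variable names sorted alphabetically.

def/use:
  b0: def={a,z} ue=∅
  b1: def={b} ue=∅
  b2: def={i} ue={z}
  b3: def={z} ue={i,z}
  b4: def={b,i,n} ue=∅
  b5: def={b,i} ue={z}
  b6: def={n} ue=∅

Live sets:
  b0: in=∅ out={z}
  b1: in=∅ out=∅
  b2: in={z} out={i,z}
  b3: in={i,z} out={z}
  b4: in={z} out={i,z}
  b5: in={z} out={z}
  b6: in={z} out={z}

live-out(b4) = ["i", "z"]

Answer: ["i", "z"]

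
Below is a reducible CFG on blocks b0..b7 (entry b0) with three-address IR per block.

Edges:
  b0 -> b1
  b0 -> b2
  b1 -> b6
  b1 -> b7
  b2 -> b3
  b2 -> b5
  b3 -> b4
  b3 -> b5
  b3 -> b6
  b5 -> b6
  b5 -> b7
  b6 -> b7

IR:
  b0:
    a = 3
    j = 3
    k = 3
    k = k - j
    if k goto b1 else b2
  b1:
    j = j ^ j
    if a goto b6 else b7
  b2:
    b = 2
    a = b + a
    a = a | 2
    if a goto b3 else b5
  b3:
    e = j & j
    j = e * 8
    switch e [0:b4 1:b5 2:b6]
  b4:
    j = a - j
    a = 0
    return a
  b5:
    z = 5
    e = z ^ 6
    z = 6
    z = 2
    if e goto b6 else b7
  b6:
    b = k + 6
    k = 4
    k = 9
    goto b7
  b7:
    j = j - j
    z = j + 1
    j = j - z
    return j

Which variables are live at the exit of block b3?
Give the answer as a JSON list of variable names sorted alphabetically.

Answer: ["a", "j", "k"]

Analysis:
Per-block:
  b0: def={a,j,k} ue=∅
  b1: def={j} ue={a,j}
  b2: def={a,b} ue={a}
  b3: def={e,j} ue={j}
  b4: def={a,j} ue={a,j}
  b5: def={e,z} ue=∅
  b6: def={b,k} ue={k}
  b7: def={j,z} ue={j}

Liveness:
  b0: in=∅ out={a,j,k}
  b1: in={a,j,k} out={j,k}
  b2: in={a,j,k} out={a,j,k}
  b3: in={a,j,k} out={a,j,k}
  b4: in={a,j} out=∅
  b5: in={j,k} out={j,k}
  b6: in={j,k} out={j}
  b7: in={j} out=∅

live-out(b3) = ["a", "j", "k"]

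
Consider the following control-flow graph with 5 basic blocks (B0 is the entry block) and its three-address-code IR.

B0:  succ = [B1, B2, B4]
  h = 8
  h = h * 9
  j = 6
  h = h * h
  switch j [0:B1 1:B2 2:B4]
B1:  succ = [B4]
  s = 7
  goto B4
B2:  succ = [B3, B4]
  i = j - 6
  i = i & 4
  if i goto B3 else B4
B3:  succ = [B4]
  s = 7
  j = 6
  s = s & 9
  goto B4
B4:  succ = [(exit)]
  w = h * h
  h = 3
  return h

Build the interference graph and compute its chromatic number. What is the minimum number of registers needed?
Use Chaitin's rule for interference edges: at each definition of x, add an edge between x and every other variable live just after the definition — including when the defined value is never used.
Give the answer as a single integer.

Answer: 3

Working:
def/use:
  B0: def={h,j} ue=∅
  B1: def={s} ue=∅
  B2: def={i} ue={j}
  B3: def={j,s} ue=∅
  B4: def={h,w} ue={h}

Live sets:
  live B0: ∅→{h,j}
  live B1: {h}→{h}
  live B2: {h,j}→{h}
  live B3: {h}→{h}
  live B4: {h}→∅

Interference:
  h — {i,j,s}
  i — {h}
  j — {h,s}
  s — {h,j}
  w — ∅

Colouring:
  lower bound: {h,j,s} mutually conflict ⇒ χ ≥ 3
  assign h→R0 i→R1 j→R1 s→R2 w→R0 — no edge inside a register ⇒ χ ≤ 3
  χ = 3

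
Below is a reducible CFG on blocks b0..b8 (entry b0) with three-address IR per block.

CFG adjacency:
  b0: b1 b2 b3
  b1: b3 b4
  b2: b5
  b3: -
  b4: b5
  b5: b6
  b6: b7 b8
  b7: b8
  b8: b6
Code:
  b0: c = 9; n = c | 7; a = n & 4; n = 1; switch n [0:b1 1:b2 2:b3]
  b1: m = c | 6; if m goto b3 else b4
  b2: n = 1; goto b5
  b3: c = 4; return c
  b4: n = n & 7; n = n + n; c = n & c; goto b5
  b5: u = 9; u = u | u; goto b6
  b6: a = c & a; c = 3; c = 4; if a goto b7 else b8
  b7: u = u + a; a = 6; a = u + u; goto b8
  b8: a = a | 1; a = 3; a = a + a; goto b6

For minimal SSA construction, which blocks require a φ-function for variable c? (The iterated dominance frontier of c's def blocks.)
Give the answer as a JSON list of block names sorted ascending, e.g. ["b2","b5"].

Answer: ["b5", "b6"]

Analysis:
idom tree: b1←b0 b2←b0 b3←b0 b4←b1 b5←b0 b6←b5 b7←b6 b8←b6
Dom∩ at merges:
  b3: preds {b0,b1}: {b0} ∩ {b0,b1} = {b0}; idom=b0
  b5: preds {b2,b4}: {b0,b2} ∩ {b0,b1,b4} = {b0}; idom=b0
  b6: preds {b5,b8}: {b0,b5} ∩ {b0,b5,b6,b8} = {b0,b5}; idom=b5
  b8: preds {b6,b7}: {b0,b5,b6} ∩ {b0,b5,b6,b7} = {b0,b5,b6}; idom=b6

DF walk-up:
  b3←b0: walk · to b0
  b3←b1: walk b1 to b0
  b5←b2: walk b2 to b0
  b5←b4: walk b4→b1 to b0
  b6←b5: walk · to b5
  b6←b8: walk b8→b6 to b5
  b8←b6: walk · to b6
  b8←b7: walk b7 to b6
  b0: DF=∅
  b1: DF={b3,b5}
  b2: DF={b5}
  b3: DF=∅
  b4: DF={b5}
  b5: DF=∅
  b6: DF={b6}
  b7: DF={b8}
  b8: DF={b6}

φ for c: defs {b0,b3,b4,b6}
  DF⁺ = {b5,b6}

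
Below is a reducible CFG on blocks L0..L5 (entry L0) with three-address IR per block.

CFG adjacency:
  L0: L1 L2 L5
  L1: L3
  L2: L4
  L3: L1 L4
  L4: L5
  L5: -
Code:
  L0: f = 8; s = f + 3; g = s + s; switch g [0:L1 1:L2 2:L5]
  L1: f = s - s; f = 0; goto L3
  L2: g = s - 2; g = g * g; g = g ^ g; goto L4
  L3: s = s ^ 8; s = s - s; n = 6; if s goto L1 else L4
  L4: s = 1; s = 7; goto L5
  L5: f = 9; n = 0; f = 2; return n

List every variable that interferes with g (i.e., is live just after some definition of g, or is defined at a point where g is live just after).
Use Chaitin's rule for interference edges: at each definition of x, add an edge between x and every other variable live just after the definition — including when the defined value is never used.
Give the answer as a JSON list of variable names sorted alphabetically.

Answer: ["s"]

Analysis:
Block summaries:
  L0 def {f,g,s} use ∅
  L1 def {f} use {s}
  L2 def {g} use {s}
  L3 def {n,s} use {s}
  L4 def {s} use ∅
  L5 def {f,n} use ∅

Live sets:
  live L0: ∅→{s}
  live L1: {s}→{s}
  live L2: {s}→∅
  live L3: {s}→{s}
  live L4: ∅→∅
  live L5: ∅→∅

Interfere edges:
  f — {n,s}
  g — {s}
  n — {f,s}
  s — {f,g,n}

N(g) = ["s"]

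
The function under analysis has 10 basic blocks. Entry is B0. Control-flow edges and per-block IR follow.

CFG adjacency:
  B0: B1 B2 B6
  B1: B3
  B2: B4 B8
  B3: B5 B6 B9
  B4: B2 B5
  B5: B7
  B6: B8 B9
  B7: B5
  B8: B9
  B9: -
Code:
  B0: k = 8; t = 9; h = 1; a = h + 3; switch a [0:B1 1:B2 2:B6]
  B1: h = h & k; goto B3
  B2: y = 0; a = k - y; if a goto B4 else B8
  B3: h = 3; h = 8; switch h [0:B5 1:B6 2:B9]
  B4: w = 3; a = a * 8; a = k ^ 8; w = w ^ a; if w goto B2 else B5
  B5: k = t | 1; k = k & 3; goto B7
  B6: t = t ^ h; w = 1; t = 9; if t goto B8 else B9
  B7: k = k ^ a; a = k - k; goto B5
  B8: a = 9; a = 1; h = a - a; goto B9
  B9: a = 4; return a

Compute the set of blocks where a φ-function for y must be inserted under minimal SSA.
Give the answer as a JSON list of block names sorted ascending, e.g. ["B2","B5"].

idom tree: B1←B0 B2←B0 B3←B1 B4←B2 B5←B0 B6←B0 B7←B5 B8←B0 B9←B0
Dom at joins:
  B2: preds {B0,B4}: {B0} ∩ {B0,B2,B4} = {B0}; idom=B0
  B5: preds {B3,B4,B7}: {B0,B1,B3} ∩ {B0,B2,B4} ∩ {B0,B5,B7} = {B0}; idom=B0
  B6: preds {B0,B3}: {B0} ∩ {B0,B1,B3} = {B0}; idom=B0
  B8: preds {B2,B6}: {B0,B2} ∩ {B0,B6} = {B0}; idom=B0
  B9: preds {B3,B6,B8}: {B0,B1,B3} ∩ {B0,B6} ∩ {B0,B8} = {B0}; idom=B0

DF walk-up:
  B2←B0: walk · to B0
  B2←B4: walk B4→B2 to B0
  B5←B3: walk B3→B1 to B0
  B5←B4: walk B4→B2 to B0
  B5←B7: walk B7→B5 to B0
  B6←B0: walk · to B0
  B6←B3: walk B3→B1 to B0
  B8←B2: walk B2 to B0
  B8←B6: walk B6 to B0
  B9←B3: walk B3→B1 to B0
  B9←B6: walk B6 to B0
  B9←B8: walk B8 to B0
  B0 → ∅
  B1 → {B5,B6,B9}
  B2 → {B2,B5,B8}
  B3 → {B5,B6,B9}
  B4 → {B2,B5}
  B5 → {B5}
  B6 → {B8,B9}
  B7 → {B5}
  B8 → {B9}
  B9 → ∅

φ for y: defs {B2}
  DF⁺ = {B2,B5,B8,B9}

Answer: ["B2", "B5", "B8", "B9"]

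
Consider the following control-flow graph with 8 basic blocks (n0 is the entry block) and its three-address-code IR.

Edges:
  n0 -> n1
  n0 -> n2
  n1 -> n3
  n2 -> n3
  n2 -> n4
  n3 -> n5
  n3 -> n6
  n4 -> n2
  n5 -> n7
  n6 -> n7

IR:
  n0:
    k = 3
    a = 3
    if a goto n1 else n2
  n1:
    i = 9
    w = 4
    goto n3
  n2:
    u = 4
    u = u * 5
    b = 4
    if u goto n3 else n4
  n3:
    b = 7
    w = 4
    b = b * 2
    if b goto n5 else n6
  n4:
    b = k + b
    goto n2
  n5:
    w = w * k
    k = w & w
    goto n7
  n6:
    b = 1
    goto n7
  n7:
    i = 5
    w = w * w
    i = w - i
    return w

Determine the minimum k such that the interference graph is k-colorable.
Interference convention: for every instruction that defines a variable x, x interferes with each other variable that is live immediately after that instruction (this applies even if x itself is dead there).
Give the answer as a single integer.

Answer: 3

Analysis:
def/use:
  n0: def={a,k} ue=∅
  n1: def={i,w} ue=∅
  n2: def={b,u} ue=∅
  n3: def={b,w} ue=∅
  n4: def={b} ue={b,k}
  n5: def={k,w} ue={k,w}
  n6: def={b} ue=∅
  n7: def={i,w} ue={w}

Backward fixpoint:
  live n0: ∅→{k}
  live n1: {k}→{k}
  live n2: {k}→{b,k}
  live n3: {k}→{k,w}
  live n4: {b,k}→{k}
  live n5: {k,w}→{w}
  live n6: {w}→{w}
  live n7: {w}→∅

Conflict graph:
  a: {k}
  b: {k,u,w}
  i: {k,w}
  k: {a,b,i,u,w}
  u: {b,k}
  w: {b,i,k}

Chromatic number:
  clique {b,k,u} ⇒ need ≥ 3
  3-colouring: r0={k}  r1={a,b,i}  r2={u,w}
  χ = 3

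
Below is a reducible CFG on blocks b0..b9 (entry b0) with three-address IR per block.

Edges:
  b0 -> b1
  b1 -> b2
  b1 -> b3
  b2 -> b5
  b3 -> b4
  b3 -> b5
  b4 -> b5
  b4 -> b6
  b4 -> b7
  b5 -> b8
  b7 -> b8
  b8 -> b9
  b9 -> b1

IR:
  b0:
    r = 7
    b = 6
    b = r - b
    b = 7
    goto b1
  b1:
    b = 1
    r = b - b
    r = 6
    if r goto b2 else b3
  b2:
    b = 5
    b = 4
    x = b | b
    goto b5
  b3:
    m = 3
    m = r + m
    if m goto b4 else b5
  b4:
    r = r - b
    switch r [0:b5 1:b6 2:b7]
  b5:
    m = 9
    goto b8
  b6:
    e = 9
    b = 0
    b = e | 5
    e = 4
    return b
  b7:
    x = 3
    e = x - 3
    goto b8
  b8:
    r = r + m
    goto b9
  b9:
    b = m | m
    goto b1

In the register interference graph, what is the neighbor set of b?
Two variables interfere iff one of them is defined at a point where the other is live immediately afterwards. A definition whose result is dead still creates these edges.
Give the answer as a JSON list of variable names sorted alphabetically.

Answer: ["e", "m", "r"]

Working:
Per-block:
  b0: def={b,r} ue=∅
  b1: def={b,r} ue=∅
  b2: def={b,x} ue=∅
  b3: def={m} ue={r}
  b4: def={r} ue={b,r}
  b5: def={m} ue=∅
  b6: def={b,e} ue=∅
  b7: def={e,x} ue=∅
  b8: def={r} ue={m,r}
  b9: def={b} ue={m}

Liveness:
  live b0: ∅→∅
  live b1: ∅→{b,r}
  live b2: {r}→{r}
  live b3: {b,r}→{b,m,r}
  live b4: {b,m,r}→{m,r}
  live b5: {r}→{m,r}
  live b6: ∅→∅
  live b7: {m,r}→{m,r}
  live b8: {m,r}→{m}
  live b9: {m}→∅

Interference:
  b — {e,m,r}
  e — {b,m,r}
  m — {b,e,r,x}
  r — {b,e,m,x}
  x — {m,r}

N(b) = ["e", "m", "r"]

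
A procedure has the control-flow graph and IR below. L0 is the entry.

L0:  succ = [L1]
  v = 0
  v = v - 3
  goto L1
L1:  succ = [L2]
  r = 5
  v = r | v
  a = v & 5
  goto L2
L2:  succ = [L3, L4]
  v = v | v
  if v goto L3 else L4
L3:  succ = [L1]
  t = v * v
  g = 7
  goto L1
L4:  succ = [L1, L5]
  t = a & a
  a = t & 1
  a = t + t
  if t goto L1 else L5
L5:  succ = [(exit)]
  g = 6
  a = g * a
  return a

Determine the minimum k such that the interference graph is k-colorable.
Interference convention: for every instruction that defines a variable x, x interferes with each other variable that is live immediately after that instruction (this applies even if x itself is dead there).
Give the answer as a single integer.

Per-block:
  L0 def {v} use ∅
  L1 def {a,r,v} use {v}
  L2 def {v} use {v}
  L3 def {g,t} use {v}
  L4 def {a,t} use {a}
  L5 def {a,g} use {a}

Liveness:
  L0: in=∅ out={v}
  L1: in={v} out={a,v}
  L2: in={a,v} out={a,v}
  L3: in={v} out={v}
  L4: in={a,v} out={a,v}
  L5: in={a} out=∅

Conflict graph:
  a↔{g,t,v}
  g↔{a,v}
  r↔{v}
  t↔{a,v}
  v↔{a,g,r,t}

Colouring:
  clique {a,g,v} ⇒ need ≥ 3
  assign a→R1 g→R2 r→R1 t→R2 v→R0 — no edge inside a register ⇒ χ ≤ 3
  χ = 3

Answer: 3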